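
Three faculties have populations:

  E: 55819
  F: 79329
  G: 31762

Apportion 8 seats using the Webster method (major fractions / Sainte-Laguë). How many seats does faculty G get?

Standard divisor 166910/8 ≈ 20863.75; standard quotas: E 2.675, F 3.802, G 1.522.
Rounding to the nearest integer gives 3, 4, 2 = 9 seats, so the divisor must be adjusted.
With modified divisor 21800: modified quotas E 2.561, F 3.639, G 1.457.
Rounding to the nearest integer: E 3, F 4, G 1 (total 8).
G receives 1.

1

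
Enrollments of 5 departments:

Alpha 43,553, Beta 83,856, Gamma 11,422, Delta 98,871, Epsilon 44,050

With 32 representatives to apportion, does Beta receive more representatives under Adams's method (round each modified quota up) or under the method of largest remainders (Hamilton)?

Adams: Alpha 5, Beta 9, Gamma 2, Delta 11, Epsilon 5.
Hamilton: Alpha 5, Beta 10, Gamma 1, Delta 11, Epsilon 5.
Beta gets 9 under Adams and 10 under Hamilton.

Hamilton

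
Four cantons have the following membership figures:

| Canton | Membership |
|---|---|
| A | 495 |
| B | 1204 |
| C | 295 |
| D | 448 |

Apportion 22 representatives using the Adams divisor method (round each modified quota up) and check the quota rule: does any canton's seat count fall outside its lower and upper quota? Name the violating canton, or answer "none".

Standard quotas: A 4.459, B 10.847, C 2.658, D 4.036.
Adams allocation: A 5, B 10, C 3, D 4.
Every allocation lies between the lower and upper quota.

none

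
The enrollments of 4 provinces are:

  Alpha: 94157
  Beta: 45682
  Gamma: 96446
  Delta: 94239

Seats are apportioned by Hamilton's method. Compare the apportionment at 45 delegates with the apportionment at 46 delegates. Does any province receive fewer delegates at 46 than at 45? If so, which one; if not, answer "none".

At 45 seats: Alpha 13, Beta 6, Gamma 13, Delta 13.
At 46 seats: Alpha 13, Beta 6, Gamma 14, Delta 13.
No province's allocation decreased.

none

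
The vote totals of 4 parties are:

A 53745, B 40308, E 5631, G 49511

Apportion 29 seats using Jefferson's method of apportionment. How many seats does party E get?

Standard divisor 149195/29 ≈ 5144.655; standard quotas: A 10.447, B 7.835, E 1.095, G 9.624.
Rounding down gives 10, 7, 1, 9 = 27 seats, so the divisor must be adjusted.
With modified divisor 4900: modified quotas A 10.968, B 8.226, E 1.149, G 10.104.
Rounding down: A 10, B 8, E 1, G 10 (total 29).
E receives 1.

1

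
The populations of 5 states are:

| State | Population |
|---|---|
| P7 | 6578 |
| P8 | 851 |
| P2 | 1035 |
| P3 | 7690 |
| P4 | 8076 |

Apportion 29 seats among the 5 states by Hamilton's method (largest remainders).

P7 8, P8 1, P2 1, P3 9, P4 10

The standard divisor is 24230/29 ≈ 835.517.
Standard quotas: P7 7.8730, P8 1.0185, P2 1.2388, P3 9.2039, P4 9.6659.
Lower quotas: P7 7, P8 1, P2 1, P3 9, P4 9 (sum 27, leaving 2 seats).
Remainders in descending order: P7 0.8730, P4 0.6659, P2 0.2388, P3 0.2039, P8 0.0185.
Largest remainders: P7, P4 receive the extra seats.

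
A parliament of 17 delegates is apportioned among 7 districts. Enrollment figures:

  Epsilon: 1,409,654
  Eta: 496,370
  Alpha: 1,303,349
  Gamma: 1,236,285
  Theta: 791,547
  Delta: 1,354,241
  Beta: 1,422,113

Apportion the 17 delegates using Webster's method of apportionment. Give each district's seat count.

Standard divisor 8013559/17 ≈ 471385.824; standard quotas: Epsilon 2.990, Eta 1.053, Alpha 2.765, Gamma 2.623, Theta 1.679, Delta 2.873, Beta 3.017.
Rounding to the nearest integer gives 3, 1, 3, 3, 2, 3, 3 = 18 seats, so the divisor must be adjusted.
With modified divisor 507900: modified quotas Epsilon 2.775, Eta 0.977, Alpha 2.566, Gamma 2.434, Theta 1.558, Delta 2.666, Beta 2.800.
Rounding to the nearest integer: Epsilon 3, Eta 1, Alpha 3, Gamma 2, Theta 2, Delta 3, Beta 3 (total 17).

Epsilon=3; Eta=1; Alpha=3; Gamma=2; Theta=2; Delta=3; Beta=3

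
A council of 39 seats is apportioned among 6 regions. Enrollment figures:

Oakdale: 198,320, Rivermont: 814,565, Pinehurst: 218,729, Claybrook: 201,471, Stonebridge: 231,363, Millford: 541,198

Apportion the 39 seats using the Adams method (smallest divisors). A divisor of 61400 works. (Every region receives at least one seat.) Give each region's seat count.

With modified divisor 61400: modified quotas Oakdale 3.230, Rivermont 13.267, Pinehurst 3.562, Claybrook 3.281, Stonebridge 3.768, Millford 8.814.
Rounding up: Oakdale 4, Rivermont 14, Pinehurst 4, Claybrook 4, Stonebridge 4, Millford 9 (total 39).

Oakdale=4, Rivermont=14, Pinehurst=4, Claybrook=4, Stonebridge=4, Millford=9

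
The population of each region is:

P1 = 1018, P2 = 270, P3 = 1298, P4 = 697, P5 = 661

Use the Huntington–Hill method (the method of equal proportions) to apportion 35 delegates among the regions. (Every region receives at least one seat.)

With divisor 112: modified quotas P1 9.089, P2 2.411, P3 11.589, P4 6.223, P5 5.902.
Geometric-mean thresholds: P1 √(9·10)=9.487, P2 √(2·3)=2.449, P3 √(11·12)=11.489, P4 √(6·7)=6.481, P5 √(5·6)=5.477.
Each quota rounded against its threshold gives P1 9, P2 2, P3 12, P4 6, P5 6 (total 35).

P1 9; P2 2; P3 12; P4 6; P5 6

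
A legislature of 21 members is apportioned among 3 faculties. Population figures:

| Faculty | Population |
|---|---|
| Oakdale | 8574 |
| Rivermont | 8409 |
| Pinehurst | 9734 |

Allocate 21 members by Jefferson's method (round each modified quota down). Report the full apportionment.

Oakdale 7, Rivermont 6, Pinehurst 8

Standard divisor 26717/21 ≈ 1272.238; standard quotas: Oakdale 6.739, Rivermont 6.610, Pinehurst 7.651.
Rounding down gives 6, 6, 7 = 19 seats, so the divisor must be adjusted.
With modified divisor 1210: modified quotas Oakdale 7.086, Rivermont 6.950, Pinehurst 8.045.
Rounding down: Oakdale 7, Rivermont 6, Pinehurst 8 (total 21).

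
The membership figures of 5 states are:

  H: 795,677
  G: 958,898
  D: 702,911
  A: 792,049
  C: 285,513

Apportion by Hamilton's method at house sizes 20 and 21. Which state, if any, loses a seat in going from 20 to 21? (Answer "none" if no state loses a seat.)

C

At 20 seats: H 5, G 5, D 4, A 4, C 2.
At 21 seats: H 5, G 6, D 4, A 5, C 1.
C drops from 2 to 1.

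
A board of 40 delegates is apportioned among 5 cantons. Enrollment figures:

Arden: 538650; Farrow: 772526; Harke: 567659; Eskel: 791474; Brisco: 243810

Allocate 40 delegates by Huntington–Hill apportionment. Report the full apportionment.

Arden: 7; Farrow: 11; Harke: 8; Eskel: 11; Brisco: 3

With divisor 72819: modified quotas Arden 7.397, Farrow 10.609, Harke 7.795, Eskel 10.869, Brisco 3.348.
Geometric-mean thresholds: Arden √(7·8)=7.483, Farrow √(10·11)=10.488, Harke √(7·8)=7.483, Eskel √(10·11)=10.488, Brisco √(3·4)=3.464.
Each quota rounded against its threshold gives Arden 7, Farrow 11, Harke 8, Eskel 11, Brisco 3 (total 40).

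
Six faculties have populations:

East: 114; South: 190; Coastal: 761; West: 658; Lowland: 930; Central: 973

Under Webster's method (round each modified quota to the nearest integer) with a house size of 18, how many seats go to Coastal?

Standard divisor 3626/18 ≈ 201.444; standard quotas: East 0.566, South 0.943, Coastal 3.778, West 3.266, Lowland 4.617, Central 4.830.
Rounding to the nearest integer gives 1, 1, 4, 3, 5, 5 = 19 seats, so the divisor must be adjusted.
With modified divisor 210: modified quotas East 0.543, South 0.905, Coastal 3.624, West 3.133, Lowland 4.429, Central 4.633.
Rounding to the nearest integer: East 1, South 1, Coastal 4, West 3, Lowland 4, Central 5 (total 18).
Coastal receives 4.

4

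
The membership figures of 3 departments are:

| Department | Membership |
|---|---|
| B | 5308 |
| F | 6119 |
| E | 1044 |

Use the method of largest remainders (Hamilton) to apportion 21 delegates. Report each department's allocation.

B: 9, F: 10, E: 2

The standard divisor is 12471/21 ≈ 593.857.
Standard quotas: B 8.9382, F 10.3038, E 1.7580.
Lower quotas: B 8, F 10, E 1 (sum 19, leaving 2 seats).
Remainders in descending order: B 0.9382, E 0.7580, F 0.3038.
Largest remainders: B, E receive the extra seats.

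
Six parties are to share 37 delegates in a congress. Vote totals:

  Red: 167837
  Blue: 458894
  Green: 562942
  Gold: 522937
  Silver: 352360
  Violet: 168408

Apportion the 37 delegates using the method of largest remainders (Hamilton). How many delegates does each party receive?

Red=3; Blue=7; Green=9; Gold=9; Silver=6; Violet=3

Standard divisor: 2233378 ÷ 37 ≈ 60361.568.
Standard quotas: Red 2.7805, Blue 7.6024, Green 9.3262, Gold 8.6634, Silver 5.8375, Violet 2.7900.
Lower quotas: Red 2, Blue 7, Green 9, Gold 8, Silver 5, Violet 2 (sum 33, leaving 4 seats).
Remainders in descending order: Silver 0.8375, Violet 0.7900, Red 0.7805, Gold 0.6634, Blue 0.6024, Green 0.3262.
The surplus seats go to Silver, Violet, Red, Gold.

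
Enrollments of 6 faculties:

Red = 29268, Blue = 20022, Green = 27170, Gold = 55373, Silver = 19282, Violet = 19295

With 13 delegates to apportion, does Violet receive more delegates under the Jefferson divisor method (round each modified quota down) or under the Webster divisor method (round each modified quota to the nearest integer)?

Webster

Jefferson: Red 2, Blue 2, Green 2, Gold 5, Silver 1, Violet 1.
Webster: Red 2, Blue 2, Green 2, Gold 4, Silver 1, Violet 2.
Violet gets 1 under Jefferson and 2 under Webster.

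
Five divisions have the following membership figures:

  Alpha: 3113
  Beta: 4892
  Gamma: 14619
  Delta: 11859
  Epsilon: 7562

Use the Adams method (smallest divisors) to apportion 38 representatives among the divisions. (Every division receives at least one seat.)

Standard divisor 42045/38 ≈ 1106.447; standard quotas: Alpha 2.814, Beta 4.421, Gamma 13.213, Delta 10.718, Epsilon 6.834.
Rounding up gives 3, 5, 14, 11, 7 = 40 seats, so the divisor must be adjusted.
With modified divisor 1200: modified quotas Alpha 2.594, Beta 4.077, Gamma 12.182, Delta 9.883, Epsilon 6.302.
Rounding up: Alpha 3, Beta 5, Gamma 13, Delta 10, Epsilon 7 (total 38).

Alpha 3, Beta 5, Gamma 13, Delta 10, Epsilon 7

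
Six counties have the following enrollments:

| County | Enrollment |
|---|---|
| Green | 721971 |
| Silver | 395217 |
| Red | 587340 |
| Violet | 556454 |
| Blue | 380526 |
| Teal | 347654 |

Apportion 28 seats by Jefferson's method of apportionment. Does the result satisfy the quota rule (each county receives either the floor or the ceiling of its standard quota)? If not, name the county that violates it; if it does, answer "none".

none

Standard quotas: Green 6.763, Silver 3.702, Red 5.502, Violet 5.212, Blue 3.564, Teal 3.257.
Jefferson allocation: Green 7, Silver 4, Red 6, Violet 5, Blue 3, Teal 3.
Every allocation lies between the lower and upper quota.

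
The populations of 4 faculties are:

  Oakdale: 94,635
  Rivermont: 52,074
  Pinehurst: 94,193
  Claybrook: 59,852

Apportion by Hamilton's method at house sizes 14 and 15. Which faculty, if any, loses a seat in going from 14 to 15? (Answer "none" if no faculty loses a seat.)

Rivermont

At 14 seats: Oakdale 4, Rivermont 3, Pinehurst 4, Claybrook 3.
At 15 seats: Oakdale 5, Rivermont 2, Pinehurst 5, Claybrook 3.
Rivermont drops from 3 to 2.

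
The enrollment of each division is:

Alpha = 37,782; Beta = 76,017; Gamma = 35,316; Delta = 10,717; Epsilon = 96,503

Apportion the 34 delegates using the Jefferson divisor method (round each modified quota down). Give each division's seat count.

Alpha 5, Beta 10, Gamma 5, Delta 1, Epsilon 13

Standard divisor 256335/34 ≈ 7539.265; standard quotas: Alpha 5.011, Beta 10.083, Gamma 4.684, Delta 1.421, Epsilon 12.800.
Rounding down gives 5, 10, 4, 1, 12 = 32 seats, so the divisor must be adjusted.
With modified divisor 7000: modified quotas Alpha 5.397, Beta 10.860, Gamma 5.045, Delta 1.531, Epsilon 13.786.
Rounding down: Alpha 5, Beta 10, Gamma 5, Delta 1, Epsilon 13 (total 34).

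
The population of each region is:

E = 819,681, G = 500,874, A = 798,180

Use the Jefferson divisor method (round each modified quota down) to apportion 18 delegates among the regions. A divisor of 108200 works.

With modified divisor 108200: modified quotas E 7.576, G 4.629, A 7.377.
Rounding down: E 7, G 4, A 7 (total 18).

E 7, G 4, A 7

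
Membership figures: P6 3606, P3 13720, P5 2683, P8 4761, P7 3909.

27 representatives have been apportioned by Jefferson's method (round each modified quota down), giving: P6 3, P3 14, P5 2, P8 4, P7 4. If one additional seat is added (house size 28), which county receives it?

P8

Priority for the next seat is population ÷ (current seats + 1).
Priorities: P6 901.500, P3 914.667, P5 894.333, P8 952.200, P7 781.800.
Highest priority: P8.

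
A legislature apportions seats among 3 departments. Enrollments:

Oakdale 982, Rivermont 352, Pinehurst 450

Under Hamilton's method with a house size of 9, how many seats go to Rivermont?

Standard divisor: 1784 ÷ 9 ≈ 198.222.
Standard quotas: Oakdale 4.954, Rivermont 1.776, Pinehurst 2.270.
Lower quotas: Oakdale 4, Rivermont 1, Pinehurst 2 (sum 7, leaving 2 seats).
Remainders in descending order: Oakdale 0.954, Rivermont 0.776, Pinehurst 0.270.
Largest remainders: Oakdale, Rivermont receive the extra seats.
Rivermont receives 2.

2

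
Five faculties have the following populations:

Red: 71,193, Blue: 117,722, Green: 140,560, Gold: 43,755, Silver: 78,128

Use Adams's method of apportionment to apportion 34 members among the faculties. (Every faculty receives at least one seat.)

Standard divisor 451358/34 ≈ 13275.235; standard quotas: Red 5.363, Blue 8.868, Green 10.588, Gold 3.296, Silver 5.885.
Rounding up gives 6, 9, 11, 4, 6 = 36 seats, so the divisor must be adjusted.
With modified divisor 14400: modified quotas Red 4.944, Blue 8.175, Green 9.761, Gold 3.039, Silver 5.426.
Rounding up: Red 5, Blue 9, Green 10, Gold 4, Silver 6 (total 34).

Red 5, Blue 9, Green 10, Gold 4, Silver 6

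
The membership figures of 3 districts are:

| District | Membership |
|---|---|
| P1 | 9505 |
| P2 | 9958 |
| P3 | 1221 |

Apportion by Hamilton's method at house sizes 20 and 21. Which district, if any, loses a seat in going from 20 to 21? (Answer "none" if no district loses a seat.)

none

At 20 seats: P1 9, P2 10, P3 1.
At 21 seats: P1 10, P2 10, P3 1.
No district's allocation decreased.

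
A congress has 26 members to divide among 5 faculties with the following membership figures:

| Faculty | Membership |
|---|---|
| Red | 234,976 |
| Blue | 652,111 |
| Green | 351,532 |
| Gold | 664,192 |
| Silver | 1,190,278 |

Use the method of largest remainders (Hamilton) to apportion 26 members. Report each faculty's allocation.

Red 2; Blue 5; Green 3; Gold 6; Silver 10

The standard divisor is 3093089/26 ≈ 118964.962.
Standard quotas: Red 1.9752, Blue 5.4815, Green 2.9549, Gold 5.5831, Silver 10.0053.
Lower quotas: Red 1, Blue 5, Green 2, Gold 5, Silver 10 (sum 23, leaving 3 seats).
Remainders in descending order: Red 0.9752, Green 0.9549, Gold 0.5831, Blue 0.4815, Silver 0.0053.
The surplus seats go to Red, Green, Gold.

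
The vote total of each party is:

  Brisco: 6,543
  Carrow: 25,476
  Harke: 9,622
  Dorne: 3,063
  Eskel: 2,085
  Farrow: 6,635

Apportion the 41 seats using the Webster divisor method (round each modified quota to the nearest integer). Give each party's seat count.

Standard divisor 53424/41 ≈ 1303.024; standard quotas: Brisco 5.021, Carrow 19.551, Harke 7.384, Dorne 2.351, Eskel 1.600, Farrow 5.092.
Rounding to the nearest integer gives Brisco 5, Carrow 20, Harke 7, Dorne 2, Eskel 2, Farrow 5 — total 41, matching the house size, so no adjustment is needed.

Brisco 5, Carrow 20, Harke 7, Dorne 2, Eskel 2, Farrow 5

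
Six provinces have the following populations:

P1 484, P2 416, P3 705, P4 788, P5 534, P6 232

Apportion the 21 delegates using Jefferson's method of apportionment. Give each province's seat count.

P1 3; P2 3; P3 5; P4 5; P5 4; P6 1

Standard divisor 3159/21 ≈ 150.429; standard quotas: P1 3.217, P2 2.765, P3 4.687, P4 5.238, P5 3.550, P6 1.542.
Rounding down gives 3, 2, 4, 5, 3, 1 = 18 seats, so the divisor must be adjusted.
With modified divisor 132: modified quotas P1 3.667, P2 3.152, P3 5.341, P4 5.970, P5 4.045, P6 1.758.
Rounding down: P1 3, P2 3, P3 5, P4 5, P5 4, P6 1 (total 21).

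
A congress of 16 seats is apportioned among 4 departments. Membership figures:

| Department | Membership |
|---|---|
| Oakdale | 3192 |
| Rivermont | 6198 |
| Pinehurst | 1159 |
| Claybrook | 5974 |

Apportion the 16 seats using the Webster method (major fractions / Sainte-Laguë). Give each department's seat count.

Oakdale=3, Rivermont=6, Pinehurst=1, Claybrook=6

Standard divisor 16523/16 ≈ 1032.688; standard quotas: Oakdale 3.091, Rivermont 6.002, Pinehurst 1.122, Claybrook 5.785.
Rounding to the nearest integer gives Oakdale 3, Rivermont 6, Pinehurst 1, Claybrook 6 — total 16, matching the house size, so no adjustment is needed.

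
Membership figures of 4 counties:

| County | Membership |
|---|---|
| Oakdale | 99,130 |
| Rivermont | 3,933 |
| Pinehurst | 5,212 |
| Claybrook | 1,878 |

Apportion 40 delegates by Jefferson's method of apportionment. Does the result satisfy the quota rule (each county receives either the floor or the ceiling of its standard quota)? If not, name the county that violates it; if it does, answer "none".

Standard quotas: Oakdale 35.997, Rivermont 1.428, Pinehurst 1.893, Claybrook 0.682.
Jefferson allocation: Oakdale 38, Rivermont 1, Pinehurst 1, Claybrook 0.
Oakdale has quota 35.997 (lower 35, upper 36) but receives 38 — outside the quota interval.

Oakdale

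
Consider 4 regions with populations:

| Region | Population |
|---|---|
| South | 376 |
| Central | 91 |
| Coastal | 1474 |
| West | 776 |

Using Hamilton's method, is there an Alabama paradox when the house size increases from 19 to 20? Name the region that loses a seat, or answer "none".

At 19 seats: South 3, Central 1, Coastal 10, West 5.
At 20 seats: South 3, Central 0, Coastal 11, West 6.
Central drops from 1 to 0.

Central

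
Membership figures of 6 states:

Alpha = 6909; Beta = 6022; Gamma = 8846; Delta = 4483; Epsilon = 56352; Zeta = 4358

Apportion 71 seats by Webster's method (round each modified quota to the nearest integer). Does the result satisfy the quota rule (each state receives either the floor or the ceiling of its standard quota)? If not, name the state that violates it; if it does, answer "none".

Standard quotas: Alpha 5.640, Beta 4.916, Gamma 7.222, Delta 3.660, Epsilon 46.004, Zeta 3.558.
Webster allocation: Alpha 6, Beta 5, Gamma 7, Delta 4, Epsilon 45, Zeta 4.
Epsilon has quota 46.004 (lower 46, upper 47) but receives 45 — outside the quota interval.

Epsilon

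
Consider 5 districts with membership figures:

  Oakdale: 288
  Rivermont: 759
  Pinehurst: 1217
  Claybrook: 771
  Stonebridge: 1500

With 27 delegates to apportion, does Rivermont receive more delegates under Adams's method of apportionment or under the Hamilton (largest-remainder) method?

Adams: Oakdale 2, Rivermont 5, Pinehurst 7, Claybrook 5, Stonebridge 8.
Hamilton: Oakdale 2, Rivermont 4, Pinehurst 7, Claybrook 5, Stonebridge 9.
Rivermont gets 5 under Adams and 4 under Hamilton.

Adams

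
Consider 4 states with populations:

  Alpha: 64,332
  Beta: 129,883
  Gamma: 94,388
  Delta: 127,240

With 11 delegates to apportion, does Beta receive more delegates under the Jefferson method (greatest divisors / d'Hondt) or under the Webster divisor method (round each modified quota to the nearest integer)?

Jefferson: Alpha 2, Beta 4, Gamma 2, Delta 3.
Webster: Alpha 2, Beta 3, Gamma 3, Delta 3.
Beta gets 4 under Jefferson and 3 under Webster.

Jefferson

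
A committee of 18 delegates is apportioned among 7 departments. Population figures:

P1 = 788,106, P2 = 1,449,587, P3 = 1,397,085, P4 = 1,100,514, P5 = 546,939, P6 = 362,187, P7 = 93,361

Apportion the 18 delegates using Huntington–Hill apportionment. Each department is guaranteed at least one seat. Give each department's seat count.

With divisor 322940: modified quotas P1 2.440, P2 4.489, P3 4.326, P4 3.408, P5 1.694, P6 1.122, P7 0.289.
Geometric-mean thresholds: P1 √(2·3)=2.449, P2 √(4·5)=4.472, P3 √(4·5)=4.472, P4 √(3·4)=3.464, P5 √(1·2)=1.414, P6 √(1·2)=1.414, P7 (min 1).
Each quota rounded against its threshold gives P1 2, P2 5, P3 4, P4 3, P5 2, P6 1, P7 1 (total 18).

P1 2; P2 5; P3 4; P4 3; P5 2; P6 1; P7 1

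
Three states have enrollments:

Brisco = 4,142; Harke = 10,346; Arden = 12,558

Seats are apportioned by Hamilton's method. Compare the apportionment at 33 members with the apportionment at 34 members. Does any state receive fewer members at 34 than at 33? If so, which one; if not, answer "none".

At 33 seats: Brisco 5, Harke 13, Arden 15.
At 34 seats: Brisco 5, Harke 13, Arden 16.
No state's allocation decreased.

none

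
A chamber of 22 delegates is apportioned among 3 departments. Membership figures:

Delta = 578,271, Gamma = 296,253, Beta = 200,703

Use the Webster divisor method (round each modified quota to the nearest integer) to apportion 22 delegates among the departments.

Standard divisor 1075227/22 ≈ 48873.955; standard quotas: Delta 11.832, Gamma 6.062, Beta 4.107.
Rounding to the nearest integer gives Delta 12, Gamma 6, Beta 4 — total 22, matching the house size, so no adjustment is needed.

Delta 12; Gamma 6; Beta 4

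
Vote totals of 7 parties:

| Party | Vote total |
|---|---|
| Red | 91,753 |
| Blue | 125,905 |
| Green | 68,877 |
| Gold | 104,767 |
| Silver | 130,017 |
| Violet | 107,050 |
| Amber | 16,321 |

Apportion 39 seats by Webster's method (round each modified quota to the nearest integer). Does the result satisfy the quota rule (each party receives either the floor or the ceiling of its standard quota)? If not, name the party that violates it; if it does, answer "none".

none

Standard quotas: Red 5.551, Blue 7.617, Green 4.167, Gold 6.338, Silver 7.865, Violet 6.476, Amber 0.987.
Webster allocation: Red 6, Blue 8, Green 4, Gold 6, Silver 8, Violet 6, Amber 1.
Every allocation lies between the lower and upper quota.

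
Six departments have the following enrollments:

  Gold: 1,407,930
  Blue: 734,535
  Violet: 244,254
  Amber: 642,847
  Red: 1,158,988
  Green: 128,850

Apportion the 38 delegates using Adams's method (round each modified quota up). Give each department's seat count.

Gold 12, Blue 6, Violet 2, Amber 6, Red 10, Green 2

Standard divisor 4317404/38 ≈ 113615.895; standard quotas: Gold 12.392, Blue 6.465, Violet 2.150, Amber 5.658, Red 10.201, Green 1.134.
Rounding up gives 13, 7, 3, 6, 11, 2 = 42 seats, so the divisor must be adjusted.
With modified divisor 125200: modified quotas Gold 11.245, Blue 5.867, Violet 1.951, Amber 5.135, Red 9.257, Green 1.029.
Rounding up: Gold 12, Blue 6, Violet 2, Amber 6, Red 10, Green 2 (total 38).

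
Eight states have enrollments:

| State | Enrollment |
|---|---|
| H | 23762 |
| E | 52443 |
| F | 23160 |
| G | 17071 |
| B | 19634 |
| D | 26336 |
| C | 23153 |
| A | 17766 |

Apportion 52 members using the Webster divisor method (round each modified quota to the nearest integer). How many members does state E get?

Standard divisor 203325/52 ≈ 3910.096; standard quotas: H 6.077, E 13.412, F 5.923, G 4.366, B 5.021, D 6.735, C 5.921, A 4.544.
Rounding to the nearest integer gives H 6, E 13, F 6, G 4, B 5, D 7, C 6, A 5 — total 52, matching the house size, so no adjustment is needed.
E receives 13.

13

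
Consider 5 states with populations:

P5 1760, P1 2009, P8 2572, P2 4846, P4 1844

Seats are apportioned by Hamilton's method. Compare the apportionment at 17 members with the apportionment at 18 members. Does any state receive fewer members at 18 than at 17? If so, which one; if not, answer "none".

P4

At 17 seats: P5 2, P1 3, P8 3, P2 6, P4 3.
At 18 seats: P5 2, P1 3, P8 4, P2 7, P4 2.
P4 drops from 3 to 2.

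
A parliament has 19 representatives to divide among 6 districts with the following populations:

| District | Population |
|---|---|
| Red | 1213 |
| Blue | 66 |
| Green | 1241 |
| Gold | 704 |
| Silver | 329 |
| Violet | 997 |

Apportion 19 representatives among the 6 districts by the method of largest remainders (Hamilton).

The standard divisor is 4550/19 ≈ 239.474.
Standard quotas: Red 5.065, Blue 0.276, Green 5.182, Gold 2.940, Silver 1.374, Violet 4.163.
Lower quotas: Red 5, Blue 0, Green 5, Gold 2, Silver 1, Violet 4 (sum 17, leaving 2 seats).
Remainders in descending order: Gold 0.940, Silver 0.374, Blue 0.276, Green 0.182, Violet 0.163, Red 0.065.
Largest remainders: Gold, Silver receive the extra seats.

Red=5; Blue=0; Green=5; Gold=3; Silver=2; Violet=4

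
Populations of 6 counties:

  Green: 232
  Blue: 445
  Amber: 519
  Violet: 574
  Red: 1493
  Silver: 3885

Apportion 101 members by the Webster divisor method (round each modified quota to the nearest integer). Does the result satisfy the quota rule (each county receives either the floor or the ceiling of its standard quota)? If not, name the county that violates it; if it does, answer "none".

Silver

Standard quotas: Green 3.278, Blue 6.288, Amber 7.333, Violet 8.111, Red 21.096, Silver 54.894.
Webster allocation: Green 3, Blue 6, Amber 7, Violet 8, Red 21, Silver 56.
Silver has quota 54.894 (lower 54, upper 55) but receives 56 — outside the quota interval.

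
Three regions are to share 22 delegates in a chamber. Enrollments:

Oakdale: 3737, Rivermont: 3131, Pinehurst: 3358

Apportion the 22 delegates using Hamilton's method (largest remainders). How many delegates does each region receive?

Oakdale=8; Rivermont=7; Pinehurst=7

Total 10226; standard divisor 10226/22 ≈ 464.818.
Standard quotas: Oakdale 8.040, Rivermont 6.736, Pinehurst 7.224.
Lower quotas: Oakdale 8, Rivermont 6, Pinehurst 7 (sum 21, leaving 1 seat).
Remainders in descending order: Rivermont 0.736, Pinehurst 0.224, Oakdale 0.040.
The surplus seat goes to Rivermont.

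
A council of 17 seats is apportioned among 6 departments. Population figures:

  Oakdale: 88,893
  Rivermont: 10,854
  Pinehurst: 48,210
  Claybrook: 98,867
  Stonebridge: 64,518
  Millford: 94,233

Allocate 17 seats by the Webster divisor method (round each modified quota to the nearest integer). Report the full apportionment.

Standard divisor 405575/17 ≈ 23857.353; standard quotas: Oakdale 3.726, Rivermont 0.455, Pinehurst 2.021, Claybrook 4.144, Stonebridge 2.704, Millford 3.950.
Rounding to the nearest integer gives Oakdale 4, Rivermont 0, Pinehurst 2, Claybrook 4, Stonebridge 3, Millford 4 — total 17, matching the house size, so no adjustment is needed.

Oakdale 4, Rivermont 0, Pinehurst 2, Claybrook 4, Stonebridge 3, Millford 4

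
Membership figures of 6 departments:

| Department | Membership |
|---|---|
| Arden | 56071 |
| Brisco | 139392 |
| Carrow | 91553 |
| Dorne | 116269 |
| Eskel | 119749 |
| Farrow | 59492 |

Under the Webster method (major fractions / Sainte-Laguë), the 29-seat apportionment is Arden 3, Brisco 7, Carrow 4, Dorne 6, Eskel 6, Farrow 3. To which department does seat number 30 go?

Carrow

Priority for the next seat is population ÷ (current seats + 0.5).
Priorities: Arden 16020.286, Brisco 18585.600, Carrow 20345.111, Dorne 17887.538, Eskel 18422.923, Farrow 16997.714.
Highest priority: Carrow.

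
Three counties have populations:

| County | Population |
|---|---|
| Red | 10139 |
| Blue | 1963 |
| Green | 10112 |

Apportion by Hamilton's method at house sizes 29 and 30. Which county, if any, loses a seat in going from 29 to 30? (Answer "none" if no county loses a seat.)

At 29 seats: Red 13, Blue 3, Green 13.
At 30 seats: Red 14, Blue 2, Green 14.
Blue drops from 3 to 2.

Blue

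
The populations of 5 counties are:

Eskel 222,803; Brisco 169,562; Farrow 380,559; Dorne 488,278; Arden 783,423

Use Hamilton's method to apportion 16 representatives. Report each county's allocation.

Eskel: 2; Brisco: 1; Farrow: 3; Dorne: 4; Arden: 6

The standard divisor is 2044625/16 ≈ 127789.062.
Standard quotas: Eskel 1.7435, Brisco 1.3269, Farrow 2.9780, Dorne 3.8210, Arden 6.1306.
Lower quotas: Eskel 1, Brisco 1, Farrow 2, Dorne 3, Arden 6 (sum 13, leaving 3 seats).
Remainders in descending order: Farrow 0.9780, Dorne 0.8210, Eskel 0.7435, Brisco 0.3269, Arden 0.1306.
The surplus seats go to Farrow, Dorne, Eskel.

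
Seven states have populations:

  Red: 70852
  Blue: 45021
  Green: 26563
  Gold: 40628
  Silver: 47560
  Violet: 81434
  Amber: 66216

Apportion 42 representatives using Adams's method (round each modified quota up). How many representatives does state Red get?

8

Standard divisor 378274/42 ≈ 9006.524; standard quotas: Red 7.867, Blue 4.999, Green 2.949, Gold 4.511, Silver 5.281, Violet 9.042, Amber 7.352.
Rounding up gives 8, 5, 3, 5, 6, 10, 8 = 45 seats, so the divisor must be adjusted.
With modified divisor 9800: modified quotas Red 7.230, Blue 4.594, Green 2.711, Gold 4.146, Silver 4.853, Violet 8.310, Amber 6.757.
Rounding up: Red 8, Blue 5, Green 3, Gold 5, Silver 5, Violet 9, Amber 7 (total 42).
Red receives 8.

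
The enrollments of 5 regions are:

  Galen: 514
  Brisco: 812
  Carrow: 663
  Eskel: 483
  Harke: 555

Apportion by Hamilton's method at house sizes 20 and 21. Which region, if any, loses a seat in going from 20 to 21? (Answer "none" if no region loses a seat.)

Galen

At 20 seats: Galen 4, Brisco 5, Carrow 4, Eskel 3, Harke 4.
At 21 seats: Galen 3, Brisco 6, Carrow 5, Eskel 3, Harke 4.
Galen drops from 4 to 3.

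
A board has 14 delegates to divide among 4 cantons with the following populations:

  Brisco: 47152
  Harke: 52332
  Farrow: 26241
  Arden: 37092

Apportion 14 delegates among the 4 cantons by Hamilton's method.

The standard divisor is 162817/14 ≈ 11629.786.
Standard quotas: Brisco 4.0544, Harke 4.4998, Farrow 2.2564, Arden 3.1894.
Lower quotas: Brisco 4, Harke 4, Farrow 2, Arden 3 (sum 13, leaving 1 seat).
Remainders in descending order: Harke 0.4998, Farrow 0.2564, Arden 0.1894, Brisco 0.0544.
Largest remainder: Harke receives the extra seat.

Brisco: 4; Harke: 5; Farrow: 2; Arden: 3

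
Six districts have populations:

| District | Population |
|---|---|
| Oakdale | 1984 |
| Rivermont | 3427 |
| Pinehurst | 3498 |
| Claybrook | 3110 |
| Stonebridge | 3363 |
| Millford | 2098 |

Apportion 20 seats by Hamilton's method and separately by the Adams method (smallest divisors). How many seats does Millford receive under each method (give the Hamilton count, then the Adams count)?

Hamilton: Oakdale 2, Rivermont 4, Pinehurst 4, Claybrook 4, Stonebridge 4, Millford 2.
Adams: Oakdale 2, Rivermont 4, Pinehurst 4, Claybrook 3, Stonebridge 4, Millford 3.
Millford gets 2 under Hamilton and 3 under Adams.

2 and 3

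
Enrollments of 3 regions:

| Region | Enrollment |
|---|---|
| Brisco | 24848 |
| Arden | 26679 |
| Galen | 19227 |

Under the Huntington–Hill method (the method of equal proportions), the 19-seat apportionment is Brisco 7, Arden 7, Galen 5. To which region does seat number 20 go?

Priority for the next seat is population ÷ (√(s·(s+1))).
Priorities: Brisco 3320.454, Arden 3565.131, Galen 3510.354.
Highest priority: Arden.

Arden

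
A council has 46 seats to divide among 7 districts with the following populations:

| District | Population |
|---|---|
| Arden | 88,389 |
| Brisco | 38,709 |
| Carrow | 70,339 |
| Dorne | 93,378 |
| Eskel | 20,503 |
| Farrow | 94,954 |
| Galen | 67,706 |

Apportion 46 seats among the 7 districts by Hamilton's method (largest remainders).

Standard divisor: 473978 ÷ 46 ≈ 10303.87.
Standard quotas: Arden 8.5782, Brisco 3.7567, Carrow 6.8265, Dorne 9.0624, Eskel 1.9898, Farrow 9.2154, Galen 6.5709.
Lower quotas: Arden 8, Brisco 3, Carrow 6, Dorne 9, Eskel 1, Farrow 9, Galen 6 (sum 42, leaving 4 seats).
Remainders in descending order: Eskel 0.9898, Carrow 0.8265, Brisco 0.7567, Arden 0.5782, Galen 0.5709, Farrow 0.2154, Dorne 0.0624.
Largest remainders: Eskel, Carrow, Brisco, Arden receive the extra seats.

Arden=9; Brisco=4; Carrow=7; Dorne=9; Eskel=2; Farrow=9; Galen=6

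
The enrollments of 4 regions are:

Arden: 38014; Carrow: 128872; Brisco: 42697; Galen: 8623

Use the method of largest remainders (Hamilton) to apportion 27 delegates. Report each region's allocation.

Total 218206; standard divisor 218206/27 ≈ 8081.704.
Standard quotas: Arden 4.7037, Carrow 15.9461, Brisco 5.2832, Galen 1.0670.
Lower quotas: Arden 4, Carrow 15, Brisco 5, Galen 1 (sum 25, leaving 2 seats).
Remainders in descending order: Carrow 0.9461, Arden 0.7037, Brisco 0.2832, Galen 0.0670.
The surplus seats go to Carrow, Arden.

Arden 5, Carrow 16, Brisco 5, Galen 1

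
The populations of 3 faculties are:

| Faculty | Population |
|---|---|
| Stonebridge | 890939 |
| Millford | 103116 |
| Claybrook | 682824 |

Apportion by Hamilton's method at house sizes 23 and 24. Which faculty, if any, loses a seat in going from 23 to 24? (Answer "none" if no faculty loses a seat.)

At 23 seats: Stonebridge 12, Millford 2, Claybrook 9.
At 24 seats: Stonebridge 13, Millford 1, Claybrook 10.
Millford drops from 2 to 1.

Millford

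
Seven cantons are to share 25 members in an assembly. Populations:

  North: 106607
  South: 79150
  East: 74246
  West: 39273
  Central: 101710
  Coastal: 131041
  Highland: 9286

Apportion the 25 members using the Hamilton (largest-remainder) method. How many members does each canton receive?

Standard divisor: 541313 ÷ 25 ≈ 21652.52.
Standard quotas: North 4.9235, South 3.6555, East 3.4290, West 1.8138, Central 4.6974, Coastal 6.0520, Highland 0.4289.
Lower quotas: North 4, South 3, East 3, West 1, Central 4, Coastal 6, Highland 0 (sum 21, leaving 4 seats).
Remainders in descending order: North 0.9235, West 0.8138, Central 0.6974, South 0.6555, East 0.4290, Highland 0.4289, Coastal 0.0520.
The surplus seats go to North, West, Central, South.

North: 5, South: 4, East: 3, West: 2, Central: 5, Coastal: 6, Highland: 0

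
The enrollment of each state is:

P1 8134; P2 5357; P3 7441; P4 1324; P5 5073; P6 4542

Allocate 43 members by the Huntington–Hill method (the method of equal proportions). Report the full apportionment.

With divisor 746: modified quotas P1 10.903, P2 7.181, P3 9.975, P4 1.775, P5 6.800, P6 6.088.
Geometric-mean thresholds: P1 √(10·11)=10.488, P2 √(7·8)=7.483, P3 √(9·10)=9.487, P4 √(1·2)=1.414, P5 √(6·7)=6.481, P6 √(6·7)=6.481.
Each quota rounded against its threshold gives P1 11, P2 7, P3 10, P4 2, P5 7, P6 6 (total 43).

P1 11; P2 7; P3 10; P4 2; P5 7; P6 6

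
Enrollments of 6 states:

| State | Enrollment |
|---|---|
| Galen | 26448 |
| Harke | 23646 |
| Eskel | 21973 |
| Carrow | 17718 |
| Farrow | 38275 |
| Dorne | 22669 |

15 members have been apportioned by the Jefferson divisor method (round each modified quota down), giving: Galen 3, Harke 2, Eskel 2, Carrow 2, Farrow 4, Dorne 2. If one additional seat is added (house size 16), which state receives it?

Priority for the next seat is population ÷ (current seats + 1).
Priorities: Galen 6612.000, Harke 7882.000, Eskel 7324.333, Carrow 5906.000, Farrow 7655.000, Dorne 7556.333.
Highest priority: Harke.

Harke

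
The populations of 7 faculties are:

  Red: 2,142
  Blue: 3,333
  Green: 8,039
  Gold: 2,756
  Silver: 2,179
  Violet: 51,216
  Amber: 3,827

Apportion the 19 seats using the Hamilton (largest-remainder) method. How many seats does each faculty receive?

Red: 0, Blue: 1, Green: 2, Gold: 1, Silver: 1, Violet: 13, Amber: 1

Total 73492; standard divisor 73492/19 = 3868.
Standard quotas: Red 0.5538, Blue 0.8617, Green 2.0783, Gold 0.7125, Silver 0.5633, Violet 13.2410, Amber 0.9894.
Lower quotas: Red 0, Blue 0, Green 2, Gold 0, Silver 0, Violet 13, Amber 0 (sum 15, leaving 4 seats).
Remainders in descending order: Amber 0.9894, Blue 0.8617, Gold 0.7125, Silver 0.5633, Red 0.5538, Violet 0.2410, Green 0.0783.
Largest remainders: Amber, Blue, Gold, Silver receive the extra seats.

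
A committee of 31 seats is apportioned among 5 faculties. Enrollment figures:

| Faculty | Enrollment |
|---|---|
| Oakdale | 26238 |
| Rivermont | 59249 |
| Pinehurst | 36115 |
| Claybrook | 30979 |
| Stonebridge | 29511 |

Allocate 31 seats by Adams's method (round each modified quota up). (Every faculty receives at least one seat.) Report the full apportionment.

Oakdale 5; Rivermont 10; Pinehurst 6; Claybrook 5; Stonebridge 5

Standard divisor 182092/31 ≈ 5873.935; standard quotas: Oakdale 4.467, Rivermont 10.087, Pinehurst 6.148, Claybrook 5.274, Stonebridge 5.024.
Rounding up gives 5, 11, 7, 6, 6 = 35 seats, so the divisor must be adjusted.
With modified divisor 6400: modified quotas Oakdale 4.100, Rivermont 9.258, Pinehurst 5.643, Claybrook 4.840, Stonebridge 4.611.
Rounding up: Oakdale 5, Rivermont 10, Pinehurst 6, Claybrook 5, Stonebridge 5 (total 31).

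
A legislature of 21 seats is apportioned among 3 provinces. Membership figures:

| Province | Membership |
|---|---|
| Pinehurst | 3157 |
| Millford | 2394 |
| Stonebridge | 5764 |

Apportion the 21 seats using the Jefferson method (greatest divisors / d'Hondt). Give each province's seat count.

Pinehurst: 6, Millford: 4, Stonebridge: 11

Standard divisor 11315/21 ≈ 538.81; standard quotas: Pinehurst 5.859, Millford 4.443, Stonebridge 10.698.
Rounding down gives 5, 4, 10 = 19 seats, so the divisor must be adjusted.
With modified divisor 500: modified quotas Pinehurst 6.314, Millford 4.788, Stonebridge 11.528.
Rounding down: Pinehurst 6, Millford 4, Stonebridge 11 (total 21).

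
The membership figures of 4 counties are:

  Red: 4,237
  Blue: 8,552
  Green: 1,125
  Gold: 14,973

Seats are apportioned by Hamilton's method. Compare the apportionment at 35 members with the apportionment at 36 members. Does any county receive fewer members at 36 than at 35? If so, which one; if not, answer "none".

At 35 seats: Red 5, Blue 10, Green 2, Gold 18.
At 36 seats: Red 5, Blue 11, Green 1, Gold 19.
Green drops from 2 to 1.

Green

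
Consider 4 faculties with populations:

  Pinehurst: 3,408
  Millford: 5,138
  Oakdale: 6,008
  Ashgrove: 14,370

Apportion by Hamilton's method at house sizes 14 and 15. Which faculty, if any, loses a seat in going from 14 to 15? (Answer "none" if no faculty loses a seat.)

At 14 seats: Pinehurst 2, Millford 2, Oakdale 3, Ashgrove 7.
At 15 seats: Pinehurst 2, Millford 3, Oakdale 3, Ashgrove 7.
No faculty's allocation decreased.

none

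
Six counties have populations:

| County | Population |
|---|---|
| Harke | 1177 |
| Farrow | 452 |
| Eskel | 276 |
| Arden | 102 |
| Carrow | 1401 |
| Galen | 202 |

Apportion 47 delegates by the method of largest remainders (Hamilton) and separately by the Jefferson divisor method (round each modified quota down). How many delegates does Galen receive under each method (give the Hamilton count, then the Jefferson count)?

3 and 2

Hamilton: Harke 15, Farrow 6, Eskel 4, Arden 1, Carrow 18, Galen 3.
Jefferson: Harke 16, Farrow 6, Eskel 3, Arden 1, Carrow 19, Galen 2.
Galen gets 3 under Hamilton and 2 under Jefferson.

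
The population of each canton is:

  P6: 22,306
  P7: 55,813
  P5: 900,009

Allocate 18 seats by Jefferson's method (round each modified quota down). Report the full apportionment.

P6 0; P7 1; P5 17

Standard divisor 978128/18 ≈ 54340.444; standard quotas: P6 0.410, P7 1.027, P5 16.562.
Rounding down gives 0, 1, 16 = 17 seats, so the divisor must be adjusted.
With modified divisor 51500: modified quotas P6 0.433, P7 1.084, P5 17.476.
Rounding down: P6 0, P7 1, P5 17 (total 18).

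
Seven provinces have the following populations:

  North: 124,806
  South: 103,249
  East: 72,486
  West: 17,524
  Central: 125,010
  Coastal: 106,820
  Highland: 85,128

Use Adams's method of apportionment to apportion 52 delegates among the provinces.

Standard divisor 635023/52 ≈ 12211.981; standard quotas: North 10.220, South 8.455, East 5.936, West 1.435, Central 10.237, Coastal 8.747, Highland 6.971.
Rounding up gives 11, 9, 6, 2, 11, 9, 7 = 55 seats, so the divisor must be adjusted.
With modified divisor 13100: modified quotas North 9.527, South 7.882, East 5.533, West 1.338, Central 9.543, Coastal 8.154, Highland 6.498.
Rounding up: North 10, South 8, East 6, West 2, Central 10, Coastal 9, Highland 7 (total 52).

North: 10, South: 8, East: 6, West: 2, Central: 10, Coastal: 9, Highland: 7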